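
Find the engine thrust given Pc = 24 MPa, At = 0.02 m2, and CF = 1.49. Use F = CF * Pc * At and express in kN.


F = 1.49 * 24e6 * 0.02 = 715200.0 N = 715.2 kN

715.2 kN


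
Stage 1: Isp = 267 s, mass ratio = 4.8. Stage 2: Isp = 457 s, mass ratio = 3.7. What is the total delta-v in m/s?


dV1 = 267 * 9.81 * ln(4.8) = 4108.6 m/s
dV2 = 457 * 9.81 * ln(3.7) = 5865.5 m/s
Total dV = 4108.6 + 5865.5 = 9974.1 m/s ~ 9974 m/s

9974 m/s


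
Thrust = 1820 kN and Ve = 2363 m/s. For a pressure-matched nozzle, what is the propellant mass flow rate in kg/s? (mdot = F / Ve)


mdot = F / Ve = 1820000 / 2363 = 770.2 kg/s

770.2 kg/s


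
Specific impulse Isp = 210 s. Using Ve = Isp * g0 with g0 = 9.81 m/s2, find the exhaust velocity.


Ve = Isp * g0 = 210 * 9.81 = 2060.1 m/s

2060.1 m/s


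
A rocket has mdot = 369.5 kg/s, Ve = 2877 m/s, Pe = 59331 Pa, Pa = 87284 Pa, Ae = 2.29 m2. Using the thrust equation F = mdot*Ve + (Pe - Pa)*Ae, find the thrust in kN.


F = 369.5 * 2877 + (59331 - 87284) * 2.29 = 999039.0 N = 999.0 kN

999.0 kN


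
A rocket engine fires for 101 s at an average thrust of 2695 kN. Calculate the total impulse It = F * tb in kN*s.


It = 2695 * 101 = 272195 kN*s

272195 kN*s


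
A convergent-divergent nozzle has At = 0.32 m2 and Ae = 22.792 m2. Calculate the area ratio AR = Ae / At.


AR = 22.792 / 0.32 = 71.2

71.2


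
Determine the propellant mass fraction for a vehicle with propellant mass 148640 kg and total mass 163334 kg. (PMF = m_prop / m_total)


PMF = 148640 / 163334 = 0.91

0.91


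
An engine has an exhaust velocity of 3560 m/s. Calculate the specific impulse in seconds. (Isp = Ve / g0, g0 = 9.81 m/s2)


Isp = Ve / g0 = 3560 / 9.81 = 362.9 s

362.9 s


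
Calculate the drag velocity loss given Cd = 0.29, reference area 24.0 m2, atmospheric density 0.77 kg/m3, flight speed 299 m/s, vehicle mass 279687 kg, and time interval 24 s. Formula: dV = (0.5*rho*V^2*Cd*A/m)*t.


D = 0.5 * 0.77 * 299^2 * 0.29 * 24.0 = 239558.92 N
a = 239558.92 / 279687 = 0.8565 m/s2
dV = 0.8565 * 24 = 20.6 m/s

20.6 m/s


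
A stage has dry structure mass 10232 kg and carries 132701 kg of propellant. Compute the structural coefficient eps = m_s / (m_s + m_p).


eps = 10232 / (10232 + 132701) = 0.0716

0.0716


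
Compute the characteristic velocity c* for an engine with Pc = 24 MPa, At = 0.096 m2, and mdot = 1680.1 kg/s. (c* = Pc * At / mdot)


c* = 24e6 * 0.096 / 1680.1 = 1371 m/s

1371 m/s


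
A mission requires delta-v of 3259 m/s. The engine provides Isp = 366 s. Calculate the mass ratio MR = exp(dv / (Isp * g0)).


Ve = 366 * 9.81 = 3590.46 m/s
MR = exp(3259 / 3590.46) = 2.479

2.479


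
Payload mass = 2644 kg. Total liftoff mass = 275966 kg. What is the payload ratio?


PR = 2644 / 275966 = 0.0096

0.0096


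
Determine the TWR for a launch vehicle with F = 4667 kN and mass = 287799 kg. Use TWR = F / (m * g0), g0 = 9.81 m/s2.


TWR = 4667000 / (287799 * 9.81) = 1.65

1.65


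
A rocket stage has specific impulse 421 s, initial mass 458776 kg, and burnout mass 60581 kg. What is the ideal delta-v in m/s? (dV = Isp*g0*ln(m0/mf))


Ve = 421 * 9.81 = 4130.01 m/s
dV = 4130.01 * ln(458776/60581) = 8362 m/s

8362 m/s


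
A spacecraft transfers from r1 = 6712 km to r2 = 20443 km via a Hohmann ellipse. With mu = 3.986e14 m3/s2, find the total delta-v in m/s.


V1 = sqrt(mu/r1) = 7706.24 m/s
dV1 = V1*(sqrt(2*r2/(r1+r2)) - 1) = 1749.71 m/s
V2 = sqrt(mu/r2) = 4415.67 m/s
dV2 = V2*(1 - sqrt(2*r1/(r1+r2))) = 1311.02 m/s
Total dV = 3061 m/s

3061 m/s


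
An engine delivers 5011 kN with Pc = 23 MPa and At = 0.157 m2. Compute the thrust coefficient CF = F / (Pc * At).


CF = 5011000 / (23e6 * 0.157) = 1.39

1.39


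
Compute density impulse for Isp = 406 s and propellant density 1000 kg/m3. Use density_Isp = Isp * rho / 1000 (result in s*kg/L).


rho*Isp = 406 * 1000 / 1000 = 406 s*kg/L

406 s*kg/L


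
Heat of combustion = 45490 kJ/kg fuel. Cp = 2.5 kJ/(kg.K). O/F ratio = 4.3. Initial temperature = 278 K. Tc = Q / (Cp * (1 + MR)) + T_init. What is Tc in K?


Tc = 45490 / (2.5 * (1 + 4.3)) + 278 = 3711 K

3711 K


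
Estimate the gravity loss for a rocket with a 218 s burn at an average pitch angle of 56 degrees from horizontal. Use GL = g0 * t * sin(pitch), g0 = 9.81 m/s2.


GL = 9.81 * 218 * sin(56 deg) = 1773 m/s

1773 m/s


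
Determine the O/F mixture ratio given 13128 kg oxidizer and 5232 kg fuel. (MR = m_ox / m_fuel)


MR = 13128 / 5232 = 2.51

2.51


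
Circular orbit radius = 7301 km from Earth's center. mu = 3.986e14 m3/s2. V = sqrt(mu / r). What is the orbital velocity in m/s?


V = sqrt(3.986e14 / 7301000) = 7389 m/s

7389 m/s


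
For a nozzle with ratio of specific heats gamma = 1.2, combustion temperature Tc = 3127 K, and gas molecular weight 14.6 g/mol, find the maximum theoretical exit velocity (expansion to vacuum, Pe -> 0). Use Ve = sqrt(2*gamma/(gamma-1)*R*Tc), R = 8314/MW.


R = 8314 / 14.6 = 569.45 J/(kg.K)
Ve = sqrt(2 * 1.2 / (1.2 - 1) * 569.45 * 3127) = 4623 m/s

4623 m/s


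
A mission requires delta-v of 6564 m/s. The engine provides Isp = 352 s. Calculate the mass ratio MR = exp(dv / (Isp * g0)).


Ve = 352 * 9.81 = 3453.12 m/s
MR = exp(6564 / 3453.12) = 6.692

6.692


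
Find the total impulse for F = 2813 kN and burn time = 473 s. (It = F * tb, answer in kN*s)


It = 2813 * 473 = 1330549 kN*s

1330549 kN*s


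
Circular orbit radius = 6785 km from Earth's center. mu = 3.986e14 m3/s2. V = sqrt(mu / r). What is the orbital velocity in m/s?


V = sqrt(3.986e14 / 6785000) = 7665 m/s

7665 m/s


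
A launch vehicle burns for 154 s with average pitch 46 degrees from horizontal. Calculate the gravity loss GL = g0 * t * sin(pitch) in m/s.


GL = 9.81 * 154 * sin(46 deg) = 1087 m/s

1087 m/s


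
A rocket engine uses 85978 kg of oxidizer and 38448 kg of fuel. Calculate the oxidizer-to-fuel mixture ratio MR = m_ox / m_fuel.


MR = 85978 / 38448 = 2.24

2.24


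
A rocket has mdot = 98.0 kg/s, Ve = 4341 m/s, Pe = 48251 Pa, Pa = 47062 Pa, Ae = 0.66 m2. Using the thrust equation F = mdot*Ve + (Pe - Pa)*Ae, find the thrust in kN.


F = 98.0 * 4341 + (48251 - 47062) * 0.66 = 426203.0 N = 426.2 kN

426.2 kN


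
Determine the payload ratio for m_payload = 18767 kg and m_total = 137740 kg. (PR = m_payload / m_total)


PR = 18767 / 137740 = 0.1362

0.1362


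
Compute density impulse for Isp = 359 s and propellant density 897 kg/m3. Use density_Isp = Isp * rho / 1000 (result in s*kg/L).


rho*Isp = 359 * 897 / 1000 = 322 s*kg/L

322 s*kg/L


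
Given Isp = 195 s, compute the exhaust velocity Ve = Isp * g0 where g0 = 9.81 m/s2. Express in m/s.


Ve = Isp * g0 = 195 * 9.81 = 1913.0 m/s

1913.0 m/s


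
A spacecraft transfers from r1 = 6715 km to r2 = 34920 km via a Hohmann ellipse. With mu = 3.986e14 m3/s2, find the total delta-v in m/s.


V1 = sqrt(mu/r1) = 7704.52 m/s
dV1 = V1*(sqrt(2*r2/(r1+r2)) - 1) = 2274.05 m/s
V2 = sqrt(mu/r2) = 3378.56 m/s
dV2 = V2*(1 - sqrt(2*r1/(r1+r2))) = 1459.71 m/s
Total dV = 3734 m/s

3734 m/s


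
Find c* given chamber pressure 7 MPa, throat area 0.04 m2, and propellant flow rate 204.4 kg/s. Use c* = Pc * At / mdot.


c* = 7e6 * 0.04 / 204.4 = 1370 m/s

1370 m/s


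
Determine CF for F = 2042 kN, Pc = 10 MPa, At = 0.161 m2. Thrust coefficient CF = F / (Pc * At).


CF = 2042000 / (10e6 * 0.161) = 1.27

1.27


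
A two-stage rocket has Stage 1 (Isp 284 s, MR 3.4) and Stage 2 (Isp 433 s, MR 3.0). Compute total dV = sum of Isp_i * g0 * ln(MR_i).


dV1 = 284 * 9.81 * ln(3.4) = 3409.5 m/s
dV2 = 433 * 9.81 * ln(3.0) = 4666.6 m/s
Total dV = 3409.5 + 4666.6 = 8076.1 m/s ~ 8076 m/s

8076 m/s


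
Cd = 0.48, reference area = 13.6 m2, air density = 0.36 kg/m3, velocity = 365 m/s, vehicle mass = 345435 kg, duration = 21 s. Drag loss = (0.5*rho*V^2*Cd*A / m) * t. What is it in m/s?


D = 0.5 * 0.36 * 365^2 * 0.48 * 13.6 = 156544.7 N
a = 156544.7 / 345435 = 0.4532 m/s2
dV = 0.4532 * 21 = 9.5 m/s

9.5 m/s


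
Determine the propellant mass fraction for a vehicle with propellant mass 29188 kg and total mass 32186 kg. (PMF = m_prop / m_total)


PMF = 29188 / 32186 = 0.907

0.907


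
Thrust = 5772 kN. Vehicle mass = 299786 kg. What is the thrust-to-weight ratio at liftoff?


TWR = 5772000 / (299786 * 9.81) = 1.96

1.96


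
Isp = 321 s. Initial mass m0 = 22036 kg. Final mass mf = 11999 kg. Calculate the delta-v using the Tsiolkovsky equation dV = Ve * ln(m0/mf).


Ve = 321 * 9.81 = 3149.01 m/s
dV = 3149.01 * ln(22036/11999) = 1914 m/s

1914 m/s


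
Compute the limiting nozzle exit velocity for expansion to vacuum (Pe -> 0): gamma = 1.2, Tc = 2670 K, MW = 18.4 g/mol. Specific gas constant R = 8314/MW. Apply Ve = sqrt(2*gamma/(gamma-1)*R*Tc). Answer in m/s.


R = 8314 / 18.4 = 451.85 J/(kg.K)
Ve = sqrt(2 * 1.2 / (1.2 - 1) * 451.85 * 2670) = 3805 m/s

3805 m/s


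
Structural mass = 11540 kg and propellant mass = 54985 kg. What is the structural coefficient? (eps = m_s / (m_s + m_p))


eps = 11540 / (11540 + 54985) = 0.1735

0.1735


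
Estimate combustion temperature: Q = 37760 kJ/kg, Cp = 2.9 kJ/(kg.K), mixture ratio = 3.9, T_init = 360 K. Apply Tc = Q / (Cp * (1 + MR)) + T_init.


Tc = 37760 / (2.9 * (1 + 3.9)) + 360 = 3017 K

3017 K


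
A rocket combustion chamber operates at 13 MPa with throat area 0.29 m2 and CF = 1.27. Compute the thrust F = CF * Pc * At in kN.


F = 1.27 * 13e6 * 0.29 = 4.7879e+06 N = 4787.9 kN

4787.9 kN


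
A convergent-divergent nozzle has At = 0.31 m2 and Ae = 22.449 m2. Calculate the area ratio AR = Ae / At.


AR = 22.449 / 0.31 = 72.4

72.4


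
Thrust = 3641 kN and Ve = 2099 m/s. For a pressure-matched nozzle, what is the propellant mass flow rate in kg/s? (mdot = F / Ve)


mdot = F / Ve = 3641000 / 2099 = 1734.6 kg/s

1734.6 kg/s


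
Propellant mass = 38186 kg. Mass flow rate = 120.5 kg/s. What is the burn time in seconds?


tb = 38186 / 120.5 = 316.9 s

316.9 s


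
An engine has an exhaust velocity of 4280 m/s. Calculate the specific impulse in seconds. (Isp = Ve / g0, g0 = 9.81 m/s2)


Isp = Ve / g0 = 4280 / 9.81 = 436.3 s

436.3 s


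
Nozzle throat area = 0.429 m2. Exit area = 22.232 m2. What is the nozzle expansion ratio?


AR = 22.232 / 0.429 = 51.8

51.8


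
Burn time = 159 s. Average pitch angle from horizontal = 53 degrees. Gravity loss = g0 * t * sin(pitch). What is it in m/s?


GL = 9.81 * 159 * sin(53 deg) = 1246 m/s

1246 m/s


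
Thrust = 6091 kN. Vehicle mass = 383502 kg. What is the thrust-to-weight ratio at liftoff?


TWR = 6091000 / (383502 * 9.81) = 1.62

1.62


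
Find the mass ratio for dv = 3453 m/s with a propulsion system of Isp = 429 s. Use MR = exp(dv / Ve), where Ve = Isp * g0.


Ve = 429 * 9.81 = 4208.49 m/s
MR = exp(3453 / 4208.49) = 2.272

2.272


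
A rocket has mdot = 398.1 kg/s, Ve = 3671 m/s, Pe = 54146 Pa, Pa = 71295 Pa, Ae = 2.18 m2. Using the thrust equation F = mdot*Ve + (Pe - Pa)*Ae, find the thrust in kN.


F = 398.1 * 3671 + (54146 - 71295) * 2.18 = 1.4240e+06 N = 1424.0 kN

1424.0 kN


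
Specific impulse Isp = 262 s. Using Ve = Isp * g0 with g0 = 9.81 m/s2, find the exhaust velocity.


Ve = Isp * g0 = 262 * 9.81 = 2570.2 m/s

2570.2 m/s


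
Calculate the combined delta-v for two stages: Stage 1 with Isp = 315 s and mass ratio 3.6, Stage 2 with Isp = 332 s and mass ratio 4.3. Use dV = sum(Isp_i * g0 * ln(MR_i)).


dV1 = 315 * 9.81 * ln(3.6) = 3958.3 m/s
dV2 = 332 * 9.81 * ln(4.3) = 4750.6 m/s
Total dV = 3958.3 + 4750.6 = 8708.9 m/s ~ 8709 m/s

8709 m/s


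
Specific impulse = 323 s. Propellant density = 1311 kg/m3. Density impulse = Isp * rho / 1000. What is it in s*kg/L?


rho*Isp = 323 * 1311 / 1000 = 423 s*kg/L

423 s*kg/L


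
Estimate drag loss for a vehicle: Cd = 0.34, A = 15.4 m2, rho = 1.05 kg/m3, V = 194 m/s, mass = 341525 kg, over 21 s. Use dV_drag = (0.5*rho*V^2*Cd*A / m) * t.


D = 0.5 * 1.05 * 194^2 * 0.34 * 15.4 = 103457.6 N
a = 103457.6 / 341525 = 0.3029 m/s2
dV = 0.3029 * 21 = 6.4 m/s

6.4 m/s


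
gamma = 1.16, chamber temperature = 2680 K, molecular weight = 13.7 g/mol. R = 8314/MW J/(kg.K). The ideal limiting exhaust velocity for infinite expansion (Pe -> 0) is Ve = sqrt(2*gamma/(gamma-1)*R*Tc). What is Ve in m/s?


R = 8314 / 13.7 = 606.86 J/(kg.K)
Ve = sqrt(2 * 1.16 / (1.16 - 1) * 606.86 * 2680) = 4856 m/s

4856 m/s


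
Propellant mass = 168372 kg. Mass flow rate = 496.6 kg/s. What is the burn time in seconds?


tb = 168372 / 496.6 = 339.0 s

339.0 s


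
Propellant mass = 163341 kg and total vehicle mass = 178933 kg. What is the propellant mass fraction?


PMF = 163341 / 178933 = 0.913

0.913


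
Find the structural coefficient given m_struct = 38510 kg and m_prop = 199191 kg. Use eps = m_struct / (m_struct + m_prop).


eps = 38510 / (38510 + 199191) = 0.162

0.162


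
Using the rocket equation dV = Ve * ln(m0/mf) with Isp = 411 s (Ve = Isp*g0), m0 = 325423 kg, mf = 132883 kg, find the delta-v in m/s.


Ve = 411 * 9.81 = 4031.91 m/s
dV = 4031.91 * ln(325423/132883) = 3611 m/s

3611 m/s


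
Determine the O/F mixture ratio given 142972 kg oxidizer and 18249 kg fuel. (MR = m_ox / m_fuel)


MR = 142972 / 18249 = 7.83

7.83


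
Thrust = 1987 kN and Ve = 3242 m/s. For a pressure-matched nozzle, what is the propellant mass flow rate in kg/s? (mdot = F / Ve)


mdot = F / Ve = 1987000 / 3242 = 612.9 kg/s

612.9 kg/s


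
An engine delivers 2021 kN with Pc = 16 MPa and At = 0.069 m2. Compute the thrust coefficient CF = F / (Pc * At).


CF = 2021000 / (16e6 * 0.069) = 1.83

1.83


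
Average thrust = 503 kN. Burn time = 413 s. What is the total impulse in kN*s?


It = 503 * 413 = 207739 kN*s

207739 kN*s


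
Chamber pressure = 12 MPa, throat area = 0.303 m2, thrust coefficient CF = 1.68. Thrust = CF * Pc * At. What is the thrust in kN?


F = 1.68 * 12e6 * 0.303 = 6.1085e+06 N = 6108.5 kN

6108.5 kN


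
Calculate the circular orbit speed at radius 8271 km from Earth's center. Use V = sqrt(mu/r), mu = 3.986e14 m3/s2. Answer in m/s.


V = sqrt(3.986e14 / 8271000) = 6942 m/s

6942 m/s


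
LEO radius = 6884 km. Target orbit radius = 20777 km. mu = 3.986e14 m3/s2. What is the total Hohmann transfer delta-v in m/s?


V1 = sqrt(mu/r1) = 7609.36 m/s
dV1 = V1*(sqrt(2*r2/(r1+r2)) - 1) = 1717.18 m/s
V2 = sqrt(mu/r2) = 4380.03 m/s
dV2 = V2*(1 - sqrt(2*r1/(r1+r2))) = 1289.89 m/s
Total dV = 3007 m/s

3007 m/s


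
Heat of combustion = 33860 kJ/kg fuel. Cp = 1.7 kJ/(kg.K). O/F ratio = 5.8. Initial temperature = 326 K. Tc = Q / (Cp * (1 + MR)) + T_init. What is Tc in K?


Tc = 33860 / (1.7 * (1 + 5.8)) + 326 = 3255 K

3255 K


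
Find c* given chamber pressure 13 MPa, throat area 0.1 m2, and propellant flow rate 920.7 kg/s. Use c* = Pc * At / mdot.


c* = 13e6 * 0.1 / 920.7 = 1412 m/s

1412 m/s


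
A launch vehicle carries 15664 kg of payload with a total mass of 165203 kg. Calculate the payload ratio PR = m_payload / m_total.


PR = 15664 / 165203 = 0.0948

0.0948


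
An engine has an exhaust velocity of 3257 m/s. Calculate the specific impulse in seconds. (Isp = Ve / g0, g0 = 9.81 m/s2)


Isp = Ve / g0 = 3257 / 9.81 = 332.0 s

332.0 s


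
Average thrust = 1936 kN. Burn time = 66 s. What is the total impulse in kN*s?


It = 1936 * 66 = 127776 kN*s

127776 kN*s


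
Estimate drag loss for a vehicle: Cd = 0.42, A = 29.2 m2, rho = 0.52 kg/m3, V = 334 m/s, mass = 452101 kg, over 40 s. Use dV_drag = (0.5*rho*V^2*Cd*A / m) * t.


D = 0.5 * 0.52 * 334^2 * 0.42 * 29.2 = 355711.92 N
a = 355711.92 / 452101 = 0.7868 m/s2
dV = 0.7868 * 40 = 31.5 m/s

31.5 m/s


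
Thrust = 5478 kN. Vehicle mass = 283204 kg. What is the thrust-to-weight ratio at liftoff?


TWR = 5478000 / (283204 * 9.81) = 1.97

1.97


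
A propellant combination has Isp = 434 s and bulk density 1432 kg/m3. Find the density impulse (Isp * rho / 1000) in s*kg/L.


rho*Isp = 434 * 1432 / 1000 = 621 s*kg/L

621 s*kg/L


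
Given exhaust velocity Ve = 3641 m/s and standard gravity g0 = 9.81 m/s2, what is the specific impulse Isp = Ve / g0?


Isp = Ve / g0 = 3641 / 9.81 = 371.2 s

371.2 s


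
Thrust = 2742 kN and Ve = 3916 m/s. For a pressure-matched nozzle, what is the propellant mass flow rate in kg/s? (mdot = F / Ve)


mdot = F / Ve = 2742000 / 3916 = 700.2 kg/s

700.2 kg/s


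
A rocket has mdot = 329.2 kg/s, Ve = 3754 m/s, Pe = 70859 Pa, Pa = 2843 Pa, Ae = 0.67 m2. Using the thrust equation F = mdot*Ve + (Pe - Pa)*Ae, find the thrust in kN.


F = 329.2 * 3754 + (70859 - 2843) * 0.67 = 1.2814e+06 N = 1281.4 kN

1281.4 kN


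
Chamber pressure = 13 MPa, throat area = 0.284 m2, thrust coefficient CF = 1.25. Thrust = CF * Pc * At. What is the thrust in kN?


F = 1.25 * 13e6 * 0.284 = 4.6150e+06 N = 4615.0 kN

4615.0 kN


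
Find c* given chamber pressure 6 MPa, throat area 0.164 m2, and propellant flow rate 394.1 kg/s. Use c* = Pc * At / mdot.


c* = 6e6 * 0.164 / 394.1 = 2497 m/s

2497 m/s


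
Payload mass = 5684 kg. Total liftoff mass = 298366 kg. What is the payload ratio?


PR = 5684 / 298366 = 0.0191

0.0191


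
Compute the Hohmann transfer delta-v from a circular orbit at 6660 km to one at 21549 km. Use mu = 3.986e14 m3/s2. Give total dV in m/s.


V1 = sqrt(mu/r1) = 7736.27 m/s
dV1 = V1*(sqrt(2*r2/(r1+r2)) - 1) = 1826.12 m/s
V2 = sqrt(mu/r2) = 4300.86 m/s
dV2 = V2*(1 - sqrt(2*r1/(r1+r2))) = 1345.48 m/s
Total dV = 3172 m/s

3172 m/s


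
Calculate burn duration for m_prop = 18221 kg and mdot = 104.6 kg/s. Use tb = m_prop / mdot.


tb = 18221 / 104.6 = 174.2 s

174.2 s


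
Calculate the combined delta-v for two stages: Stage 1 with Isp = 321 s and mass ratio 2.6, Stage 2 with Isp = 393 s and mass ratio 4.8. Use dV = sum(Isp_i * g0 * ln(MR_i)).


dV1 = 321 * 9.81 * ln(2.6) = 3008.9 m/s
dV2 = 393 * 9.81 * ln(4.8) = 6047.5 m/s
Total dV = 3008.9 + 6047.5 = 9056.4 m/s ~ 9056 m/s

9056 m/s


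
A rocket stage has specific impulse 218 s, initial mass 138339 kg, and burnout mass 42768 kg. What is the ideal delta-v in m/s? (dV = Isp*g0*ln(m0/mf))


Ve = 218 * 9.81 = 2138.58 m/s
dV = 2138.58 * ln(138339/42768) = 2511 m/s

2511 m/s


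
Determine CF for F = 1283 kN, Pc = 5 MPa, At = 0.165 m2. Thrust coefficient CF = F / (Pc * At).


CF = 1283000 / (5e6 * 0.165) = 1.56

1.56


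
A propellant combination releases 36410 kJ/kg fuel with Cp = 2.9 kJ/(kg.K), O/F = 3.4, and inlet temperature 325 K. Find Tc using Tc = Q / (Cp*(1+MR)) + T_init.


Tc = 36410 / (2.9 * (1 + 3.4)) + 325 = 3178 K

3178 K


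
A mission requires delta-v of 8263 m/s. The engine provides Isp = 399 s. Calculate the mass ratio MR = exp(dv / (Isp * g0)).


Ve = 399 * 9.81 = 3914.19 m/s
MR = exp(8263 / 3914.19) = 8.257

8.257


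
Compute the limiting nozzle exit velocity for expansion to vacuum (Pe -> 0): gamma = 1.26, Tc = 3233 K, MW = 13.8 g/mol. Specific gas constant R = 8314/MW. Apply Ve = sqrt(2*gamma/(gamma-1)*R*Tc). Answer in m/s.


R = 8314 / 13.8 = 602.46 J/(kg.K)
Ve = sqrt(2 * 1.26 / (1.26 - 1) * 602.46 * 3233) = 4345 m/s

4345 m/s


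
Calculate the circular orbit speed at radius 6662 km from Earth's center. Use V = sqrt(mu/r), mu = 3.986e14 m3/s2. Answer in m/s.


V = sqrt(3.986e14 / 6662000) = 7735 m/s

7735 m/s


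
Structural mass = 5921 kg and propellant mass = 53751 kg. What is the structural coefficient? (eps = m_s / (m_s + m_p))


eps = 5921 / (5921 + 53751) = 0.0992

0.0992


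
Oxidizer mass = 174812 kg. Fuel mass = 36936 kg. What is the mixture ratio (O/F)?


MR = 174812 / 36936 = 4.73

4.73


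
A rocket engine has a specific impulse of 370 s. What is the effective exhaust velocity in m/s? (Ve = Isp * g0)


Ve = Isp * g0 = 370 * 9.81 = 3629.7 m/s

3629.7 m/s


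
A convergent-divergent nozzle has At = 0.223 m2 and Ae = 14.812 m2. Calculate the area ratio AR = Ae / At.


AR = 14.812 / 0.223 = 66.4

66.4


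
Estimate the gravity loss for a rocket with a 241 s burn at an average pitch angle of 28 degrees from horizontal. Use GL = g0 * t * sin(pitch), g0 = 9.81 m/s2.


GL = 9.81 * 241 * sin(28 deg) = 1110 m/s

1110 m/s


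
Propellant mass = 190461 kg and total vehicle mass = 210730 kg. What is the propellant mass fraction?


PMF = 190461 / 210730 = 0.904

0.904


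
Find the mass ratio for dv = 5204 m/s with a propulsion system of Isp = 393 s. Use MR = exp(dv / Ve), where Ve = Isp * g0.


Ve = 393 * 9.81 = 3855.33 m/s
MR = exp(5204 / 3855.33) = 3.857

3.857


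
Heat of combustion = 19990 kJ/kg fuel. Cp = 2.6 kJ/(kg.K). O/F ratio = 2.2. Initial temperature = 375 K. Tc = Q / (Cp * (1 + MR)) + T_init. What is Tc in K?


Tc = 19990 / (2.6 * (1 + 2.2)) + 375 = 2778 K

2778 K


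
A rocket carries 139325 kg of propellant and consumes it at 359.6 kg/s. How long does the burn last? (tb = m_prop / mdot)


tb = 139325 / 359.6 = 387.4 s

387.4 s


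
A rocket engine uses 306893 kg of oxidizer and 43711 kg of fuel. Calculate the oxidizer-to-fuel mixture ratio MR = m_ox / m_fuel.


MR = 306893 / 43711 = 7.02

7.02


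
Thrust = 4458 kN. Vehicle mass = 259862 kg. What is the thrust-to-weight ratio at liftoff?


TWR = 4458000 / (259862 * 9.81) = 1.75

1.75


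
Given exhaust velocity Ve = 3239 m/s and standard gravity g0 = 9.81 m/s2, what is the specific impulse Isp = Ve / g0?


Isp = Ve / g0 = 3239 / 9.81 = 330.2 s

330.2 s


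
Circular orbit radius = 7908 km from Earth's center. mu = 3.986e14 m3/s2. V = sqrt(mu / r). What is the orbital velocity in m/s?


V = sqrt(3.986e14 / 7908000) = 7100 m/s

7100 m/s


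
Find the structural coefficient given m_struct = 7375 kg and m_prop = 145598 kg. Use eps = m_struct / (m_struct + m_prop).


eps = 7375 / (7375 + 145598) = 0.0482

0.0482


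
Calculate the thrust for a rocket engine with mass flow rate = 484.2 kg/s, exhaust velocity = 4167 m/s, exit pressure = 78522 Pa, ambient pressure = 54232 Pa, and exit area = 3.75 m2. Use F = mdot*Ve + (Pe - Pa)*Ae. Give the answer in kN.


F = 484.2 * 4167 + (78522 - 54232) * 3.75 = 2.1087e+06 N = 2108.7 kN

2108.7 kN


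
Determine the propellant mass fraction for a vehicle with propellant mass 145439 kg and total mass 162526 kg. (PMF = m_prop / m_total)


PMF = 145439 / 162526 = 0.895

0.895


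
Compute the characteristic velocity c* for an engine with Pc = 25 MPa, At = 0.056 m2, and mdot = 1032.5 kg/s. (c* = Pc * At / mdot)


c* = 25e6 * 0.056 / 1032.5 = 1356 m/s

1356 m/s


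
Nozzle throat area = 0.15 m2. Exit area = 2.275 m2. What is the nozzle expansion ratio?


AR = 2.275 / 0.15 = 15.2

15.2


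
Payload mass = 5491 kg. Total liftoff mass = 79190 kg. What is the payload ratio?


PR = 5491 / 79190 = 0.0693

0.0693


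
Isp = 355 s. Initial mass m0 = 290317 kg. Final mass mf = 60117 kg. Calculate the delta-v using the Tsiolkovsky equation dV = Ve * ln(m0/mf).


Ve = 355 * 9.81 = 3482.55 m/s
dV = 3482.55 * ln(290317/60117) = 5484 m/s

5484 m/s


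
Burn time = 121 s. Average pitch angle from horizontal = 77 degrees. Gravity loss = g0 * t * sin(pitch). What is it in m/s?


GL = 9.81 * 121 * sin(77 deg) = 1157 m/s

1157 m/s


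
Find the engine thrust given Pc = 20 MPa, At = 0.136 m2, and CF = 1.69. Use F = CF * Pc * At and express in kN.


F = 1.69 * 20e6 * 0.136 = 4.5968e+06 N = 4596.8 kN

4596.8 kN


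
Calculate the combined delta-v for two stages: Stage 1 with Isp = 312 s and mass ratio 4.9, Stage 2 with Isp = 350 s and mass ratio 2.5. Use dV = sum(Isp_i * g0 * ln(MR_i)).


dV1 = 312 * 9.81 * ln(4.9) = 4864.2 m/s
dV2 = 350 * 9.81 * ln(2.5) = 3146.1 m/s
Total dV = 4864.2 + 3146.1 = 8010.3 m/s ~ 8010 m/s

8010 m/s


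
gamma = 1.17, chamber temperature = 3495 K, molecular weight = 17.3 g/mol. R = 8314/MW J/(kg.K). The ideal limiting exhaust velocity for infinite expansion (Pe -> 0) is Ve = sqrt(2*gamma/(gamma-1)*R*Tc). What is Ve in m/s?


R = 8314 / 17.3 = 480.58 J/(kg.K)
Ve = sqrt(2 * 1.17 / (1.17 - 1) * 480.58 * 3495) = 4808 m/s

4808 m/s


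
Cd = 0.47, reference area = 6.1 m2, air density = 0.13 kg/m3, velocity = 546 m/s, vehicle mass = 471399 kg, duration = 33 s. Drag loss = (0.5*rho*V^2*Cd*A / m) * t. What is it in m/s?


D = 0.5 * 0.13 * 546^2 * 0.47 * 6.1 = 55555.41 N
a = 55555.41 / 471399 = 0.1179 m/s2
dV = 0.1179 * 33 = 3.9 m/s

3.9 m/s


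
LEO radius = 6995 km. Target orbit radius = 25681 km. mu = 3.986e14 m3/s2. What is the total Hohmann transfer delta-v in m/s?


V1 = sqrt(mu/r1) = 7548.75 m/s
dV1 = V1*(sqrt(2*r2/(r1+r2)) - 1) = 1915.4 m/s
V2 = sqrt(mu/r2) = 3939.7 m/s
dV2 = V2*(1 - sqrt(2*r1/(r1+r2))) = 1361.85 m/s
Total dV = 3277 m/s

3277 m/s


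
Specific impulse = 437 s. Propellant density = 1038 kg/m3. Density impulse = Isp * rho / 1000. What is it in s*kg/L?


rho*Isp = 437 * 1038 / 1000 = 454 s*kg/L

454 s*kg/L


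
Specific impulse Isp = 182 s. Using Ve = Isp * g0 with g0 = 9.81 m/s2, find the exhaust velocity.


Ve = Isp * g0 = 182 * 9.81 = 1785.4 m/s

1785.4 m/s


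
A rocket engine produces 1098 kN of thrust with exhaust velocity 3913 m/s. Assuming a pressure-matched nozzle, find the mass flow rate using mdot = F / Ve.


mdot = F / Ve = 1098000 / 3913 = 280.6 kg/s

280.6 kg/s


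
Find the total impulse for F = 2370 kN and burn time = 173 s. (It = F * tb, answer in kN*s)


It = 2370 * 173 = 410010 kN*s

410010 kN*s


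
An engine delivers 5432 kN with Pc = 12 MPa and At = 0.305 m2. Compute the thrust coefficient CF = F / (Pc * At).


CF = 5432000 / (12e6 * 0.305) = 1.48

1.48


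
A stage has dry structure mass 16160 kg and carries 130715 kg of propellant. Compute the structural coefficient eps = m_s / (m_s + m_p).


eps = 16160 / (16160 + 130715) = 0.11

0.11


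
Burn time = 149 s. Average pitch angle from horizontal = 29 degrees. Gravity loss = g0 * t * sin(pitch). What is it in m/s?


GL = 9.81 * 149 * sin(29 deg) = 709 m/s

709 m/s


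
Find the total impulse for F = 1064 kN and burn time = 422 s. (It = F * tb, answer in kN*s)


It = 1064 * 422 = 449008 kN*s

449008 kN*s


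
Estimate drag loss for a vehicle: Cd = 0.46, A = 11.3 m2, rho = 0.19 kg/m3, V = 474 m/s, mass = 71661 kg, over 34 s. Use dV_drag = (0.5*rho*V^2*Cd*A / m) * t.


D = 0.5 * 0.19 * 474^2 * 0.46 * 11.3 = 110947.26 N
a = 110947.26 / 71661 = 1.5482 m/s2
dV = 1.5482 * 34 = 52.6 m/s

52.6 m/s


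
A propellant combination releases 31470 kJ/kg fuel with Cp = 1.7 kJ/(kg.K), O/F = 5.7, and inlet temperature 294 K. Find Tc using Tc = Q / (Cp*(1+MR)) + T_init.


Tc = 31470 / (1.7 * (1 + 5.7)) + 294 = 3057 K

3057 K


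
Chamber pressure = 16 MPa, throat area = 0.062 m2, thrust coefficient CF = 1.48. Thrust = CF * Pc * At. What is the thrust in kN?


F = 1.48 * 16e6 * 0.062 = 1.4682e+06 N = 1468.2 kN

1468.2 kN


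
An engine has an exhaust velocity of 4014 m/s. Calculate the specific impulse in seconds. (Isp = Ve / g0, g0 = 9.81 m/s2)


Isp = Ve / g0 = 4014 / 9.81 = 409.2 s

409.2 s


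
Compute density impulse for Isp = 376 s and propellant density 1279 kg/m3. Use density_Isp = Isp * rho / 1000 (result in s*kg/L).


rho*Isp = 376 * 1279 / 1000 = 481 s*kg/L

481 s*kg/L


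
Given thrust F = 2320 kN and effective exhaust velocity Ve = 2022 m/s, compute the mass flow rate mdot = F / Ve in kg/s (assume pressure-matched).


mdot = F / Ve = 2320000 / 2022 = 1147.4 kg/s

1147.4 kg/s


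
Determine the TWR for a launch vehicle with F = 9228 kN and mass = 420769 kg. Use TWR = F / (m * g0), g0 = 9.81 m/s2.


TWR = 9228000 / (420769 * 9.81) = 2.24

2.24


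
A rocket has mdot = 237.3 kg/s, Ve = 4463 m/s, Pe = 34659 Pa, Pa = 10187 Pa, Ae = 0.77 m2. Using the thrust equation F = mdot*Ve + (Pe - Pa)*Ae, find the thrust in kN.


F = 237.3 * 4463 + (34659 - 10187) * 0.77 = 1.0779e+06 N = 1077.9 kN

1077.9 kN


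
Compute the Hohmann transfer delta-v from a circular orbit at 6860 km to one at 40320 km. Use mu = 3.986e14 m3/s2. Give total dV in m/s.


V1 = sqrt(mu/r1) = 7622.66 m/s
dV1 = V1*(sqrt(2*r2/(r1+r2)) - 1) = 2342.93 m/s
V2 = sqrt(mu/r2) = 3144.19 m/s
dV2 = V2*(1 - sqrt(2*r1/(r1+r2))) = 1448.65 m/s
Total dV = 3792 m/s

3792 m/s


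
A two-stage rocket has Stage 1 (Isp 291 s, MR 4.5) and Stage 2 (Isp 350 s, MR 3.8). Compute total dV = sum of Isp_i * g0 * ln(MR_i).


dV1 = 291 * 9.81 * ln(4.5) = 4293.7 m/s
dV2 = 350 * 9.81 * ln(3.8) = 4583.7 m/s
Total dV = 4293.7 + 4583.7 = 8877.4 m/s ~ 8877 m/s

8877 m/s


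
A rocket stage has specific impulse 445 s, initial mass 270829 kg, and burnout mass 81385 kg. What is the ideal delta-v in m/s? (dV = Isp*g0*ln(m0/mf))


Ve = 445 * 9.81 = 4365.45 m/s
dV = 4365.45 * ln(270829/81385) = 5249 m/s

5249 m/s


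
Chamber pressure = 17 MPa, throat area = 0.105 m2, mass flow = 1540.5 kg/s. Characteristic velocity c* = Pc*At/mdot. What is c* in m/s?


c* = 17e6 * 0.105 / 1540.5 = 1159 m/s

1159 m/s


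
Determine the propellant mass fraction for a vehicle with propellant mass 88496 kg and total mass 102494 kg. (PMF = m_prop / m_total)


PMF = 88496 / 102494 = 0.863

0.863


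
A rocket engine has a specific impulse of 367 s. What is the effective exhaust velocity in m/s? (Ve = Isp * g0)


Ve = Isp * g0 = 367 * 9.81 = 3600.3 m/s

3600.3 m/s


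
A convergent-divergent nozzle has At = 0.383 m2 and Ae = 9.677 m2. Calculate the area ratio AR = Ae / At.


AR = 9.677 / 0.383 = 25.3

25.3


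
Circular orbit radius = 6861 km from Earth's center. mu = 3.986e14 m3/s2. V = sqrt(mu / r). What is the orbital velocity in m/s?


V = sqrt(3.986e14 / 6861000) = 7622 m/s

7622 m/s


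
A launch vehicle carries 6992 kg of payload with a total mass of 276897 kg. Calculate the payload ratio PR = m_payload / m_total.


PR = 6992 / 276897 = 0.0253

0.0253


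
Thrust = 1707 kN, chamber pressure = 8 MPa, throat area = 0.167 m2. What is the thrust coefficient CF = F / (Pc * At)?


CF = 1707000 / (8e6 * 0.167) = 1.28

1.28


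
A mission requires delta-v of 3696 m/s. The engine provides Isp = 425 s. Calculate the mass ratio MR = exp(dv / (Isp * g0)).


Ve = 425 * 9.81 = 4169.25 m/s
MR = exp(3696 / 4169.25) = 2.427

2.427


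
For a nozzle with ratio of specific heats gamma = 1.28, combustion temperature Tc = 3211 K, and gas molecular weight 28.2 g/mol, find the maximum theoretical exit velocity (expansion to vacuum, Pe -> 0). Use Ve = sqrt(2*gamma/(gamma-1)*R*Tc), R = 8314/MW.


R = 8314 / 28.2 = 294.82 J/(kg.K)
Ve = sqrt(2 * 1.28 / (1.28 - 1) * 294.82 * 3211) = 2942 m/s

2942 m/s


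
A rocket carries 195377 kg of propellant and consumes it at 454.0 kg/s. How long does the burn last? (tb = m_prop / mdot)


tb = 195377 / 454.0 = 430.3 s

430.3 s


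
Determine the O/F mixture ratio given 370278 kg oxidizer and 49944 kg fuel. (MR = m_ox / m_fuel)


MR = 370278 / 49944 = 7.41

7.41


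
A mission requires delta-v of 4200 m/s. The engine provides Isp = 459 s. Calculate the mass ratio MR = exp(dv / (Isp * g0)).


Ve = 459 * 9.81 = 4502.79 m/s
MR = exp(4200 / 4502.79) = 2.542

2.542


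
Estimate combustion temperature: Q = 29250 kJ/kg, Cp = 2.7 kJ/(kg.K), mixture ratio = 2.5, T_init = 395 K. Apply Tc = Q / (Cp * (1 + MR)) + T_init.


Tc = 29250 / (2.7 * (1 + 2.5)) + 395 = 3490 K

3490 K


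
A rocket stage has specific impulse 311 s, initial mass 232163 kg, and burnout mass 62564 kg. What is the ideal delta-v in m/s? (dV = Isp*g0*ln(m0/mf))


Ve = 311 * 9.81 = 3050.91 m/s
dV = 3050.91 * ln(232163/62564) = 4001 m/s

4001 m/s


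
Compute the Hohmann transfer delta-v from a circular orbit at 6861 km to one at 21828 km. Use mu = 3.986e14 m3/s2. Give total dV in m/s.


V1 = sqrt(mu/r1) = 7622.11 m/s
dV1 = V1*(sqrt(2*r2/(r1+r2)) - 1) = 1780.31 m/s
V2 = sqrt(mu/r2) = 4273.28 m/s
dV2 = V2*(1 - sqrt(2*r1/(r1+r2))) = 1317.91 m/s
Total dV = 3098 m/s

3098 m/s


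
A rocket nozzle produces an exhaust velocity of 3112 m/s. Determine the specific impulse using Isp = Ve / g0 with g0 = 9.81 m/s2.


Isp = Ve / g0 = 3112 / 9.81 = 317.2 s

317.2 s


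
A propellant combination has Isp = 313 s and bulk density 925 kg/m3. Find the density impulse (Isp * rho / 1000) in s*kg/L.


rho*Isp = 313 * 925 / 1000 = 290 s*kg/L

290 s*kg/L


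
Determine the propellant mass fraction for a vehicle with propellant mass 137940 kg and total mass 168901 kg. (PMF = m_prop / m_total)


PMF = 137940 / 168901 = 0.817

0.817


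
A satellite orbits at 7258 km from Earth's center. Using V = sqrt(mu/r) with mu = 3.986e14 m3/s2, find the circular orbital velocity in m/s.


V = sqrt(3.986e14 / 7258000) = 7411 m/s

7411 m/s


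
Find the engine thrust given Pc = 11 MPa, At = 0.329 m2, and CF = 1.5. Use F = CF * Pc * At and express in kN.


F = 1.5 * 11e6 * 0.329 = 5.4285e+06 N = 5428.5 kN

5428.5 kN


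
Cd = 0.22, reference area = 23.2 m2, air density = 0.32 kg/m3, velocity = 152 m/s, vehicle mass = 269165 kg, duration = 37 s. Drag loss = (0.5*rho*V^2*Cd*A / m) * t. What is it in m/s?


D = 0.5 * 0.32 * 152^2 * 0.22 * 23.2 = 18867.65 N
a = 18867.65 / 269165 = 0.0701 m/s2
dV = 0.0701 * 37 = 2.6 m/s

2.6 m/s


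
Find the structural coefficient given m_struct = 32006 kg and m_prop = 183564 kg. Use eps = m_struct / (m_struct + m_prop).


eps = 32006 / (32006 + 183564) = 0.1485

0.1485


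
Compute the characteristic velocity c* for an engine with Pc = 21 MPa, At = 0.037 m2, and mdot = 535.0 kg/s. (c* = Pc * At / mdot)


c* = 21e6 * 0.037 / 535.0 = 1452 m/s

1452 m/s


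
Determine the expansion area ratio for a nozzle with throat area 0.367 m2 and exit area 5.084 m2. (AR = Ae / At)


AR = 5.084 / 0.367 = 13.9

13.9


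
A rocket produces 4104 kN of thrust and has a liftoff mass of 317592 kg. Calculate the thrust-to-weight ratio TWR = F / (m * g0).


TWR = 4104000 / (317592 * 9.81) = 1.32

1.32


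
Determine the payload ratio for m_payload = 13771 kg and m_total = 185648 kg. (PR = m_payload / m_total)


PR = 13771 / 185648 = 0.0742

0.0742


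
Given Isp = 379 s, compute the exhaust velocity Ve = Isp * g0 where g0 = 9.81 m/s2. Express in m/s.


Ve = Isp * g0 = 379 * 9.81 = 3718.0 m/s

3718.0 m/s


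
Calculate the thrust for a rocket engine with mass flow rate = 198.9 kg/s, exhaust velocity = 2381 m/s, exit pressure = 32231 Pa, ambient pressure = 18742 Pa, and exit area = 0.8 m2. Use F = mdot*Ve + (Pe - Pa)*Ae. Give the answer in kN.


F = 198.9 * 2381 + (32231 - 18742) * 0.8 = 484372.0 N = 484.4 kN

484.4 kN


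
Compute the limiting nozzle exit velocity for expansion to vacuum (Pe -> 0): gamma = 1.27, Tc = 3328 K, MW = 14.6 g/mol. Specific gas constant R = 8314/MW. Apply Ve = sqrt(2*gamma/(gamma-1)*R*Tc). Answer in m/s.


R = 8314 / 14.6 = 569.45 J/(kg.K)
Ve = sqrt(2 * 1.27 / (1.27 - 1) * 569.45 * 3328) = 4222 m/s

4222 m/s


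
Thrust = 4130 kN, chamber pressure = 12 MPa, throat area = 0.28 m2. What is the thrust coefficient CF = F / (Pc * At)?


CF = 4130000 / (12e6 * 0.28) = 1.23

1.23


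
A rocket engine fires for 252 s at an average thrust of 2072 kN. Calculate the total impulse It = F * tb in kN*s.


It = 2072 * 252 = 522144 kN*s

522144 kN*s


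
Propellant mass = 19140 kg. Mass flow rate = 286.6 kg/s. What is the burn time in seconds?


tb = 19140 / 286.6 = 66.8 s

66.8 s


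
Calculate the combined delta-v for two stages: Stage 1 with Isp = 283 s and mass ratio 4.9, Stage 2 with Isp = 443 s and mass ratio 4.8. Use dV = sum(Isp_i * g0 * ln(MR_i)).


dV1 = 283 * 9.81 * ln(4.9) = 4412.1 m/s
dV2 = 443 * 9.81 * ln(4.8) = 6816.9 m/s
Total dV = 4412.1 + 6816.9 = 11229.0 m/s ~ 11229 m/s

11229 m/s


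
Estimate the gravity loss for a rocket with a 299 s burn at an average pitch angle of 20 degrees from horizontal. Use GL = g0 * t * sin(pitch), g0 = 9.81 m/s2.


GL = 9.81 * 299 * sin(20 deg) = 1003 m/s

1003 m/s


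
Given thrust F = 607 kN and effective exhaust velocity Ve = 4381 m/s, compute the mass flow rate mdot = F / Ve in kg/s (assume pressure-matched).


mdot = F / Ve = 607000 / 4381 = 138.6 kg/s

138.6 kg/s


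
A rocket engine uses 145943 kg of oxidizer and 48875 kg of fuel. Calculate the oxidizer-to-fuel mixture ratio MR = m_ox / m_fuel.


MR = 145943 / 48875 = 2.99

2.99


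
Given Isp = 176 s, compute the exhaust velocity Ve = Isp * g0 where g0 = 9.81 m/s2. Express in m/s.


Ve = Isp * g0 = 176 * 9.81 = 1726.6 m/s

1726.6 m/s


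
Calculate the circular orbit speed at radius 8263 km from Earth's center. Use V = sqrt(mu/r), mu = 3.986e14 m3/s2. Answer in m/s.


V = sqrt(3.986e14 / 8263000) = 6945 m/s

6945 m/s


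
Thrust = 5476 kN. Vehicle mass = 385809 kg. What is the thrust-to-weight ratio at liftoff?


TWR = 5476000 / (385809 * 9.81) = 1.45

1.45


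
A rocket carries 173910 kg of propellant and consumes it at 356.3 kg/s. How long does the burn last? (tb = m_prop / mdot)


tb = 173910 / 356.3 = 488.1 s

488.1 s


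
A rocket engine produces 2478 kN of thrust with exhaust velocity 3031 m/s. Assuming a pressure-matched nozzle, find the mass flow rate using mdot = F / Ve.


mdot = F / Ve = 2478000 / 3031 = 817.6 kg/s

817.6 kg/s


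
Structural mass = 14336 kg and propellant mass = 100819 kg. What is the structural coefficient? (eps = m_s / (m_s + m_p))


eps = 14336 / (14336 + 100819) = 0.1245

0.1245


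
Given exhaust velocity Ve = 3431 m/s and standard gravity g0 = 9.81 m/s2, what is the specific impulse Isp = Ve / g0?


Isp = Ve / g0 = 3431 / 9.81 = 349.7 s

349.7 s


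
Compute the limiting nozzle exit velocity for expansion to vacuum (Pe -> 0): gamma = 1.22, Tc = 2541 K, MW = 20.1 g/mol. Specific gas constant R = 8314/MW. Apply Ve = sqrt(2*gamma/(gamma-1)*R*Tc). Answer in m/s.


R = 8314 / 20.1 = 413.63 J/(kg.K)
Ve = sqrt(2 * 1.22 / (1.22 - 1) * 413.63 * 2541) = 3414 m/s

3414 m/s


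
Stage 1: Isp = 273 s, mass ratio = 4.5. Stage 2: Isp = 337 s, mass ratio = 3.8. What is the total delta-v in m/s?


dV1 = 273 * 9.81 * ln(4.5) = 4028.1 m/s
dV2 = 337 * 9.81 * ln(3.8) = 4413.5 m/s
Total dV = 4028.1 + 4413.5 = 8441.6 m/s ~ 8442 m/s

8442 m/s


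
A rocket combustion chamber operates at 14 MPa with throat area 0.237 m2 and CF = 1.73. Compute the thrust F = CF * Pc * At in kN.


F = 1.73 * 14e6 * 0.237 = 5.7401e+06 N = 5740.1 kN

5740.1 kN


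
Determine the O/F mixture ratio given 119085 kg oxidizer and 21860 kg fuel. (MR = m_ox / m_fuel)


MR = 119085 / 21860 = 5.45

5.45


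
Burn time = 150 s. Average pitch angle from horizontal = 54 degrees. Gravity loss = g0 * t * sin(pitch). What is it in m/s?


GL = 9.81 * 150 * sin(54 deg) = 1190 m/s

1190 m/s


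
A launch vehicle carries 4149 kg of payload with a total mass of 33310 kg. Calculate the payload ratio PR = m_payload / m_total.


PR = 4149 / 33310 = 0.1246

0.1246


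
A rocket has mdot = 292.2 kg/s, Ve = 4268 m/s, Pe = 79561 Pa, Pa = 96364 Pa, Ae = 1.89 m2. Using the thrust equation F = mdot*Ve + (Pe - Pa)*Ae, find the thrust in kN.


F = 292.2 * 4268 + (79561 - 96364) * 1.89 = 1.2154e+06 N = 1215.4 kN

1215.4 kN


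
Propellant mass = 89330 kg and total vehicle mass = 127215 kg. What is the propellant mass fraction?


PMF = 89330 / 127215 = 0.702

0.702


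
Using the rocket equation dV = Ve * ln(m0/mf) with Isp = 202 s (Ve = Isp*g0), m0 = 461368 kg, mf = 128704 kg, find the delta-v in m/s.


Ve = 202 * 9.81 = 1981.62 m/s
dV = 1981.62 * ln(461368/128704) = 2530 m/s

2530 m/s
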